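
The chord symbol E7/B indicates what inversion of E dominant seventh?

E7/B means E dominant seventh with B in the bass. B is the fifth of E dominant seventh (E–G#–B–D), so this is second inversion.

second inversion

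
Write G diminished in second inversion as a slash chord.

Gdim/Db

Second inversion of G diminished has the fifth (Db) in the bass. As a slash chord: Gdim/Db.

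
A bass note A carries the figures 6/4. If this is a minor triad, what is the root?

The figures 6/4 mean the fifth of the chord is in the bass. If A is the fifth of a minor triad, the root is D (chord tones D–F–A).

D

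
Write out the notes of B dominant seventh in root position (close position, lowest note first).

B, D#, F#, A

Spelling B dominant seventh: B–D#–F#–A. In root position the root is bass, giving B, D#, F#, A from the bottom.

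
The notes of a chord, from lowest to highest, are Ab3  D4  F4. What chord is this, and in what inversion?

The distinct note names are Ab, D, F. Stacked in thirds they read D–F–Ab, which is a diminished triad on D.
Ab is the fifth of D diminished; fifth in the bass means second inversion (figured bass 6/4).

D diminished, second inversion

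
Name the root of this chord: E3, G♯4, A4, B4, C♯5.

E, G#, A, B, C# are the tones of an A major ninth chord (A–C#–E–G#–B), making A the root.

A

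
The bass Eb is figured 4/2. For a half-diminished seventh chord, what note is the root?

F

The figures 4/2 mean the seventh of the chord is in the bass. If Eb is the seventh of a half-diminished seventh chord, the root is F (chord tones F–Ab–Cb–Eb).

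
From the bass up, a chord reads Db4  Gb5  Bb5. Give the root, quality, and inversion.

The distinct note names are Db, Gb, Bb. Stacked in thirds they read Gb–Bb–Db, which is a major triad on Gb.
Db is the fifth of Gb major; fifth in the bass means second inversion (figured bass 6/4).

Gb major, second inversion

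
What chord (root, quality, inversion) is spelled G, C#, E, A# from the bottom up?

Reducing to letter names: G, C#, E, A#. These stack in thirds as A#–C#–E–G — an A# diminished seventh chord.
The lowest note is G, the seventh of the chord, so this is third inversion (figured bass 4/2).

A# diminished seventh, third inversion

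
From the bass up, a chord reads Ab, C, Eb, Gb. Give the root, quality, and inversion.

The pitch classes Ab, C, Eb, Gb arrange in thirds as Ab–C–Eb–Gb: an Ab dominant seventh chord.
Ab is the root of Ab dominant seventh; root in the bass means root position (figured bass 7).

Ab dominant seventh, root position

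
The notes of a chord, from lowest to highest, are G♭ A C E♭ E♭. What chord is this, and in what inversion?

Reducing to letter names: Gb, A, C, Eb. These stack in thirds as A–C–Eb–Gb — an A diminished seventh chord.
With the seventh (Gb) in the bass, the chord is in third inversion (figured bass 4/2).

A diminished seventh, third inversion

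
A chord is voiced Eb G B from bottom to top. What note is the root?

Eb

Eb, G, B are the tones of an Eb augmented triad (Eb–G–B), making Eb the root.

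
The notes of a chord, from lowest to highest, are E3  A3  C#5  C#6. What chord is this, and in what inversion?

The pitch classes E, A, C# arrange in thirds as A–C#–E: an A major triad.
With the fifth (E) in the bass, the chord is in second inversion (figured bass 6/4).

A major, second inversion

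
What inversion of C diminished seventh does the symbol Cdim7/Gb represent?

second inversion

Cdim7/Gb means C diminished seventh with Gb in the bass. Gb is the fifth of C diminished seventh (C–Eb–Gb–Bbb), so this is second inversion.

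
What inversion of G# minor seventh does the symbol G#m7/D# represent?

second inversion

G#m7/D# means G# minor seventh with D# in the bass. D# is the fifth of G# minor seventh (G#–B–D#–F#), so this is second inversion.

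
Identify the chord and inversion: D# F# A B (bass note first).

B dominant seventh, first inversion

Reducing to letter names: D#, F#, A, B. These stack in thirds as B–D#–F#–A — a B dominant seventh chord.
The lowest note is D#, the third of the chord, so this is first inversion (figured bass 6/5).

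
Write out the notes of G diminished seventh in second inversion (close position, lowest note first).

Spelling G diminished seventh: G–Bb–Db–Fb. In second inversion the fifth is bass, giving Db, Fb, G, Bb from the bottom.

Db, Fb, G, Bb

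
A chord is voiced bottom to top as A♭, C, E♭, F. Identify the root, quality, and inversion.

The pitch classes Ab, C, Eb, F arrange in thirds as F–Ab–C–Eb: an F minor seventh chord.
With the third (Ab) in the bass, the chord is in first inversion (figured bass 6/5).

F minor seventh, first inversion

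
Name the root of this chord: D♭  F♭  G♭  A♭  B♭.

Gb

Reordering Db, Fb, Gb, Ab, Bb into stacked thirds gives Gb–Bb–Db–Fb–Ab; the bottom of that stack, Gb, is the root.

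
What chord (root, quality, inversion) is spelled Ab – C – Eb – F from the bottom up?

F minor seventh, first inversion

The pitch classes Ab, C, Eb, F arrange in thirds as F–Ab–C–Eb: an F minor seventh chord.
The lowest note is Ab, the third of the chord, so this is first inversion (figured bass 6/5).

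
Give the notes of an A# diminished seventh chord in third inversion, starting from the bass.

G, A#, C#, E

A# diminished seventh is A#–C#–E–G. Third inversion puts the seventh (G) in the bass, with the remaining tones above: G, A#, C#, E.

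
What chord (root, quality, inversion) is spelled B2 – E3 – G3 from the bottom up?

E minor, second inversion

The distinct note names are B, E, G. Stacked in thirds they read E–G–B, which is a minor triad on E.
B is the fifth of E minor; fifth in the bass means second inversion (figured bass 6/4).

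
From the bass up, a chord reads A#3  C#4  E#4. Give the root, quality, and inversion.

A# minor, root position

The distinct note names are A#, C#, E#. Stacked in thirds they read A#–C#–E#, which is a minor triad on A#.
A# is the root of A# minor; root in the bass means root position (figured bass 5/3).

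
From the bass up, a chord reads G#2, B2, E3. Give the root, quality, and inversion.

E major, first inversion

The pitch classes G#, B, E arrange in thirds as E–G#–B: an E major triad.
G# is the third of E major; third in the bass means first inversion (figured bass 6).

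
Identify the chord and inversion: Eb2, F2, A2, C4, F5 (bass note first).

F dominant seventh, third inversion

The distinct note names are Eb, F, A, C. Stacked in thirds they read F–A–C–Eb, which is a dominant seventh chord on F.
The lowest note is Eb, the seventh of the chord, so this is third inversion (figured bass 4/2).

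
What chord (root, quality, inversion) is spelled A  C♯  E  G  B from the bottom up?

The pitch classes A, C#, E, G, B arrange in thirds as A–C#–E–G–B: an A dominant ninth chord.
The lowest note is A, the root of the chord, so this is root position.

A dominant ninth, root position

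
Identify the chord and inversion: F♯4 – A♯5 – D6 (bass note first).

D augmented, first inversion

Reducing to letter names: F#, A#, D. These stack in thirds as D–F#–A# — a D augmented triad.
With the third (F#) in the bass, the chord is in first inversion (figured bass 6).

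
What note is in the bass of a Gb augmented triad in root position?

Gb

The root of Gb augmented (Gb–Bb–D) is Gb; that is the bass in root position.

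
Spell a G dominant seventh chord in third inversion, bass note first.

The chord tones are G–B–D–F. With the seventh (F) lowest for third inversion: F, G, B, D.

F, G, B, D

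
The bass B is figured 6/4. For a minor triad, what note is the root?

E

The figures 6/4 mean the fifth of the chord is in the bass. If B is the fifth of a minor triad, the root is E (chord tones E–G–B).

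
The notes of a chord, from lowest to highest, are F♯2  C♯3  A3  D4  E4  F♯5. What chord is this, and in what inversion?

D major ninth, first inversion

Reducing to letter names: F#, C#, A, D, E. These stack in thirds as D–F#–A–C#–E — a D major ninth chord.
With the third (F#) in the bass, the chord is in first inversion.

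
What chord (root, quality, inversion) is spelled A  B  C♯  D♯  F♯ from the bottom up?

B dominant ninth, third inversion

Reducing to letter names: A, B, C#, D#, F#. These stack in thirds as B–D#–F#–A–C# — a B dominant ninth chord.
With the seventh (A) in the bass, the chord is in third inversion.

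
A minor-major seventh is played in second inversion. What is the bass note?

A minor-major seventh is A–C–E–G#. Second inversion places the fifth in the bass: E.

E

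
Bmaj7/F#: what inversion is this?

Bmaj7/F# means B major seventh with F# in the bass. F# is the fifth of B major seventh (B–D#–F#–A#), so this is second inversion.

second inversion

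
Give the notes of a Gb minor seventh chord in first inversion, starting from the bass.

Bbb, Db, Fb, Gb

Spelling Gb minor seventh: Gb–Bbb–Db–Fb. In first inversion the third is bass, giving Bbb, Db, Fb, Gb from the bottom.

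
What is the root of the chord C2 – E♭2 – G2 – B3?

C

Reordering C, Eb, G, B into stacked thirds gives C–Eb–G–B; the bottom of that stack, C, is the root.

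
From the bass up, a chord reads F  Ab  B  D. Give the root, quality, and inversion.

Reducing to letter names: F, Ab, B, D. These stack in thirds as B–D–F–Ab — a B diminished seventh chord.
With the fifth (F) in the bass, the chord is in second inversion (figured bass 4/3).

B diminished seventh, second inversion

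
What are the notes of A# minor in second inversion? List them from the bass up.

E#, A#, C#

A# minor is A#–C#–E#. Second inversion puts the fifth (E#) in the bass, with the remaining tones above: E#, A#, C#.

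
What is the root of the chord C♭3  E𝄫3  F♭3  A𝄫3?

Reordering Cb, Ebb, Fb, Abb into stacked thirds gives Fb–Abb–Cb–Ebb; the bottom of that stack, Fb, is the root.

Fb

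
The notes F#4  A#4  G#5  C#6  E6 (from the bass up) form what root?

F#

Reordering F#, A#, G#, C#, E into stacked thirds gives F#–A#–C#–E–G#; the bottom of that stack, F#, is the root.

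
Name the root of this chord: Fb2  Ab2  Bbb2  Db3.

Bbb

Reordering Fb, Ab, Bbb, Db into stacked thirds gives Bbb–Db–Fb–Ab; the bottom of that stack, Bbb, is the root.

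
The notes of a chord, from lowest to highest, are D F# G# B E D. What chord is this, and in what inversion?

E dominant ninth, third inversion

Reducing to letter names: D, F#, G#, B, E. These stack in thirds as E–G#–B–D–F# — an E dominant ninth chord.
The lowest note is D, the seventh of the chord, so this is third inversion.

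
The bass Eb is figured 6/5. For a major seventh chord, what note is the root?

The figures 6/5 mean the third of the chord is in the bass. If Eb is the third of a major seventh chord, the root is Cb (chord tones Cb–Eb–Gb–Bb).

Cb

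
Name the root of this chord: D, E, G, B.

E

D, E, G, B are the tones of an E minor seventh chord (E–G–B–D), making E the root.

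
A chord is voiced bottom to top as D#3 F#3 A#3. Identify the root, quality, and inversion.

Reducing to letter names: D#, F#, A#. These stack in thirds as D#–F#–A# — a D# minor triad.
With the root (D#) in the bass, the chord is in root position (figured bass 5/3).

D# minor, root position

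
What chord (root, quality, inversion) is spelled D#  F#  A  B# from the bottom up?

The distinct note names are D#, F#, A, B#. Stacked in thirds they read B#–D#–F#–A, which is a diminished seventh chord on B#.
D# is the third of B# diminished seventh; third in the bass means first inversion (figured bass 6/5).

B# diminished seventh, first inversion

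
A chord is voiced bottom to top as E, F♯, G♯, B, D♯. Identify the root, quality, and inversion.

E major ninth, root position

The distinct note names are E, F#, G#, B, D#. Stacked in thirds they read E–G#–B–D#–F#, which is a major ninth chord on E.
E is the root of E major ninth; root in the bass means root position.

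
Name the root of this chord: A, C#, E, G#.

A, C#, E, G# are the tones of an A major seventh chord (A–C#–E–G#), making A the root.

A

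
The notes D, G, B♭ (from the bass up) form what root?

G

The distinct letter names are D, G, Bb. Arranged as a stack of thirds they read G–Bb–D, so G is the root (a G minor triad).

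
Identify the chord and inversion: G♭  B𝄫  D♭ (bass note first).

Reducing to letter names: Gb, Bbb, Db. These stack in thirds as Gb–Bbb–Db — a Gb minor triad.
Gb is the root of Gb minor; root in the bass means root position (figured bass 5/3).

Gb minor, root position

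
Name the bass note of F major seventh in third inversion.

E

The seventh of F major seventh (F–A–C–E) is E; that is the bass in third inversion.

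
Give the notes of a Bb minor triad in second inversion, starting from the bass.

F, Bb, Db

Spelling Bb minor: Bb–Db–F. In second inversion the fifth is bass, giving F, Bb, Db from the bottom.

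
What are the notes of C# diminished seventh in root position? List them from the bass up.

C#, E, G, Bb

C# diminished seventh is C#–E–G–Bb. Root position puts the root (C#) in the bass, with the remaining tones above: C#, E, G, Bb.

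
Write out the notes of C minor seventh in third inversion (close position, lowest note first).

Bb, C, Eb, G

Spelling C minor seventh: C–Eb–G–Bb. In third inversion the seventh is bass, giving Bb, C, Eb, G from the bottom.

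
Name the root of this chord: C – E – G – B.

C

The distinct letter names are C, E, G, B. Arranged as a stack of thirds they read C–E–G–B, so C is the root (a C major seventh chord).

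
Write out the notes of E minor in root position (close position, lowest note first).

E, G, B

Spelling E minor: E–G–B. In root position the root is bass, giving E, G, B from the bottom.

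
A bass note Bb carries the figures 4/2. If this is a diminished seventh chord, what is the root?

The figures 4/2 mean the seventh of the chord is in the bass. If Bb is the seventh of a diminished seventh chord, the root is C# (chord tones C#–E–G–Bb).

C#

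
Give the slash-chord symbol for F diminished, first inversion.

Fdim/Ab

First inversion of F diminished has the third (Ab) in the bass. As a slash chord: Fdim/Ab.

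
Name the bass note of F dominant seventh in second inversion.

The fifth of F dominant seventh (F–A–C–Eb) is C; that is the bass in second inversion.

C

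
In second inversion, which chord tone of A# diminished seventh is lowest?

The fifth of A# diminished seventh (A#–C#–E–G) is E; that is the bass in second inversion.

E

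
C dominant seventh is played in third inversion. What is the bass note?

In third inversion the seventh is lowest. For C dominant seventh (C–E–G–Bb) that is Bb.

Bb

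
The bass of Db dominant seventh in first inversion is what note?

The third of Db dominant seventh (Db–F–Ab–Cb) is F; that is the bass in first inversion.

F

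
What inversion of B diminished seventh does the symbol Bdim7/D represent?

first inversion

Bdim7/D means B diminished seventh with D in the bass. D is the third of B diminished seventh (B–D–F–Ab), so this is first inversion.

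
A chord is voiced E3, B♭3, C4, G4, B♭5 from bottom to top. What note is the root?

C

E, Bb, C, G are the tones of a C dominant seventh chord (C–E–G–Bb), making C the root.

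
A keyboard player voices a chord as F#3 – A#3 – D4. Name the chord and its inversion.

The pitch classes F#, A#, D arrange in thirds as D–F#–A#: a D augmented triad.
The lowest note is F#, the third of the chord, so this is first inversion (figured bass 6).

D augmented, first inversion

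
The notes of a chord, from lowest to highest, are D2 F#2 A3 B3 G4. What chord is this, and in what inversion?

G major ninth, second inversion

Reducing to letter names: D, F#, A, B, G. These stack in thirds as G–B–D–F#–A — a G major ninth chord.
The lowest note is D, the fifth of the chord, so this is second inversion.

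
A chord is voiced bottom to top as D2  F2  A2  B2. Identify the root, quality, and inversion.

B half-diminished seventh, first inversion

The pitch classes D, F, A, B arrange in thirds as B–D–F–A: a B half-diminished seventh chord.
The lowest note is D, the third of the chord, so this is first inversion (figured bass 6/5).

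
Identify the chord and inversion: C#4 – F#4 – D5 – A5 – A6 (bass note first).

D major seventh, third inversion

Reducing to letter names: C#, F#, D, A. These stack in thirds as D–F#–A–C# — a D major seventh chord.
With the seventh (C#) in the bass, the chord is in third inversion (figured bass 4/2).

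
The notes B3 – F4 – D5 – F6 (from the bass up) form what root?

B, F, D are the tones of a B diminished triad (B–D–F), making B the root.

B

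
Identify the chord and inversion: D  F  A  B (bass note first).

B half-diminished seventh, first inversion

The distinct note names are D, F, A, B. Stacked in thirds they read B–D–F–A, which is a half-diminished seventh chord on B.
The lowest note is D, the third of the chord, so this is first inversion (figured bass 6/5).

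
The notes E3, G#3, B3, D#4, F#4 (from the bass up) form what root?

E, G#, B, D#, F# are the tones of an E major ninth chord (E–G#–B–D#–F#), making E the root.

E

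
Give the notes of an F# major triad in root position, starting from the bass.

Spelling F# major: F#–A#–C#. In root position the root is bass, giving F#, A#, C# from the bottom.

F#, A#, C#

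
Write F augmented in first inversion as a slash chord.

First inversion of F augmented has the third (A) in the bass. As a slash chord: Faug/A.

Faug/A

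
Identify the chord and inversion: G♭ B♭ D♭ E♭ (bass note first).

Eb minor seventh, first inversion

Reducing to letter names: Gb, Bb, Db, Eb. These stack in thirds as Eb–Gb–Bb–Db — an Eb minor seventh chord.
With the third (Gb) in the bass, the chord is in first inversion (figured bass 6/5).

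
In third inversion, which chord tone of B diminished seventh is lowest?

B diminished seventh is B–D–F–Ab. Third inversion places the seventh in the bass: Ab.

Ab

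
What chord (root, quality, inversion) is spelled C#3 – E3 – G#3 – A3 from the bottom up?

A major seventh, first inversion

The pitch classes C#, E, G#, A arrange in thirds as A–C#–E–G#: an A major seventh chord.
The lowest note is C#, the third of the chord, so this is first inversion (figured bass 6/5).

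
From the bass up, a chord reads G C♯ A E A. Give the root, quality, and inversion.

The pitch classes G, C#, A, E arrange in thirds as A–C#–E–G: an A dominant seventh chord.
G is the seventh of A dominant seventh; seventh in the bass means third inversion (figured bass 4/2).

A dominant seventh, third inversion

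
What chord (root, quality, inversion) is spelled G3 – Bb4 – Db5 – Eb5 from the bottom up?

Eb dominant seventh, first inversion

Reducing to letter names: G, Bb, Db, Eb. These stack in thirds as Eb–G–Bb–Db — an Eb dominant seventh chord.
The lowest note is G, the third of the chord, so this is first inversion (figured bass 6/5).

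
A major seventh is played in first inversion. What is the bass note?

A major seventh is A–C#–E–G#. First inversion places the third in the bass: C#.

C#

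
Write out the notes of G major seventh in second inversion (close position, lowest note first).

D, F#, G, B

The chord tones are G–B–D–F#. With the fifth (D) lowest for second inversion: D, F#, G, B.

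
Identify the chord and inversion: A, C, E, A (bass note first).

The pitch classes A, C, E arrange in thirds as A–C–E: an A minor triad.
A is the root of A minor; root in the bass means root position (figured bass 5/3).

A minor, root position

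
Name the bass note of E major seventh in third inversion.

In third inversion the seventh is lowest. For E major seventh (E–G#–B–D#) that is D#.

D#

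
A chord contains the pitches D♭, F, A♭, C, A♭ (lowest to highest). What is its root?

Db

Db, F, Ab, C are the tones of a Db major seventh chord (Db–F–Ab–C), making Db the root.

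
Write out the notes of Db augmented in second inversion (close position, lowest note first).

Db augmented is Db–F–A. Second inversion puts the fifth (A) in the bass, with the remaining tones above: A, Db, F.

A, Db, F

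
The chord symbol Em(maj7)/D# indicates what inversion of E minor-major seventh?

Em(maj7)/D# means E minor-major seventh with D# in the bass. D# is the seventh of E minor-major seventh (E–G–B–D#), so this is third inversion.

third inversion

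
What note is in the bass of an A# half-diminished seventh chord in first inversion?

A# half-diminished seventh is A#–C#–E–G#. First inversion places the third in the bass: C#.

C#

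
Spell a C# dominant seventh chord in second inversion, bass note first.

Spelling C# dominant seventh: C#–E#–G#–B. In second inversion the fifth is bass, giving G#, B, C#, E# from the bottom.

G#, B, C#, E#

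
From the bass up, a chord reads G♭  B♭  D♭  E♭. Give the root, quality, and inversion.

The distinct note names are Gb, Bb, Db, Eb. Stacked in thirds they read Eb–Gb–Bb–Db, which is a minor seventh chord on Eb.
Gb is the third of Eb minor seventh; third in the bass means first inversion (figured bass 6/5).

Eb minor seventh, first inversion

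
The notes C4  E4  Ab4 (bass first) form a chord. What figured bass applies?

6

The notes C, E, Ab stack in thirds as Ab–C–E — an Ab augmented triad. The bass C is the third, so this is first inversion: figured 6.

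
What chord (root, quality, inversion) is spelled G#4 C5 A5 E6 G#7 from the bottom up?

A minor-major seventh, third inversion

The distinct note names are G#, C, A, E. Stacked in thirds they read A–C–E–G#, which is a minor-major seventh chord on A.
The lowest note is G#, the seventh of the chord, so this is third inversion (figured bass 4/2).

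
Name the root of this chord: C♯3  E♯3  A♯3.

The distinct letter names are C#, E#, A#. Arranged as a stack of thirds they read A#–C#–E#, so A# is the root (an A# minor triad).

A#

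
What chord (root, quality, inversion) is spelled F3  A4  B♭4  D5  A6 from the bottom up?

Bb major seventh, second inversion

The distinct note names are F, A, Bb, D. Stacked in thirds they read Bb–D–F–A, which is a major seventh chord on Bb.
With the fifth (F) in the bass, the chord is in second inversion (figured bass 4/3).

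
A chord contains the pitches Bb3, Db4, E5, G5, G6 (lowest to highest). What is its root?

Bb, Db, E, G are the tones of an E diminished seventh chord (E–G–Bb–Db), making E the root.

E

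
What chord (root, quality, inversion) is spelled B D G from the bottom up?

The pitch classes B, D, G arrange in thirds as G–B–D: a G major triad.
B is the third of G major; third in the bass means first inversion (figured bass 6).

G major, first inversion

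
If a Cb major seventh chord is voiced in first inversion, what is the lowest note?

Cb major seventh is Cb–Eb–Gb–Bb. First inversion places the third in the bass: Eb.

Eb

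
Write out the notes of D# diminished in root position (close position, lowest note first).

D#, F#, A

Spelling D# diminished: D#–F#–A. In root position the root is bass, giving D#, F#, A from the bottom.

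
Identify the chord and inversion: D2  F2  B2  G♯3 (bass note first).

G# diminished seventh, second inversion

The pitch classes D, F, B, G# arrange in thirds as G#–B–D–F: a G# diminished seventh chord.
D is the fifth of G# diminished seventh; fifth in the bass means second inversion (figured bass 4/3).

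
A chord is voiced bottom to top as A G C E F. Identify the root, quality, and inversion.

F major ninth, first inversion

The pitch classes A, G, C, E, F arrange in thirds as F–A–C–E–G: an F major ninth chord.
A is the third of F major ninth; third in the bass means first inversion.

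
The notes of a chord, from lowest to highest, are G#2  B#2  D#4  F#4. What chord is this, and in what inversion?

The distinct note names are G#, B#, D#, F#. Stacked in thirds they read G#–B#–D#–F#, which is a dominant seventh chord on G#.
G# is the root of G# dominant seventh; root in the bass means root position (figured bass 7).

G# dominant seventh, root position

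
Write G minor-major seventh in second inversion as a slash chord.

Gm(maj7)/D

Second inversion of G minor-major seventh has the fifth (D) in the bass. As a slash chord: Gm(maj7)/D.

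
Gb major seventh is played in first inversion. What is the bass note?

Bb

Gb major seventh is Gb–Bb–Db–F. First inversion places the third in the bass: Bb.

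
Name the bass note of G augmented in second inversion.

D#

In second inversion the fifth is lowest. For G augmented (G–B–D#) that is D#.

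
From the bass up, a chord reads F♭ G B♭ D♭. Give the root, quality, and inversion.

The pitch classes Fb, G, Bb, Db arrange in thirds as G–Bb–Db–Fb: a G diminished seventh chord.
With the seventh (Fb) in the bass, the chord is in third inversion (figured bass 4/2).

G diminished seventh, third inversion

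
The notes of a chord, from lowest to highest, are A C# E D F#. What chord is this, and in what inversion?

The pitch classes A, C#, E, D, F# arrange in thirds as D–F#–A–C#–E: a D major ninth chord.
The lowest note is A, the fifth of the chord, so this is second inversion.

D major ninth, second inversion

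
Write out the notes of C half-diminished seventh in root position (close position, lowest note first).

The chord tones are C–Eb–Gb–Bb. With the root (C) lowest for root position: C, Eb, Gb, Bb.

C, Eb, Gb, Bb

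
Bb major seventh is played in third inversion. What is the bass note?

In third inversion the seventh is lowest. For Bb major seventh (Bb–D–F–A) that is A.

A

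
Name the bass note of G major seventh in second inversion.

D

In second inversion the fifth is lowest. For G major seventh (G–B–D–F#) that is D.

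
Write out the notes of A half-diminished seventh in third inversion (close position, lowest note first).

A half-diminished seventh is A–C–Eb–G. Third inversion puts the seventh (G) in the bass, with the remaining tones above: G, A, C, Eb.

G, A, C, Eb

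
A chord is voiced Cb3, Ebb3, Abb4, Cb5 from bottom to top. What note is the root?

Abb

Reordering Cb, Ebb, Abb into stacked thirds gives Abb–Cb–Ebb; the bottom of that stack, Abb, is the root.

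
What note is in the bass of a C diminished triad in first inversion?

Eb

C diminished is C–Eb–Gb. First inversion places the third in the bass: Eb.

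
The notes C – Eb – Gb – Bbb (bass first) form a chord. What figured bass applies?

The notes C, Eb, Gb, Bbb stack in thirds as C–Eb–Gb–Bbb — a C diminished seventh chord. The bass C is the root, so this is root position: figured 7.

7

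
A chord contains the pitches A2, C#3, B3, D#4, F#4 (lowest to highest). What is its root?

B

Reordering A, C#, B, D#, F# into stacked thirds gives B–D#–F#–A–C#; the bottom of that stack, B, is the root.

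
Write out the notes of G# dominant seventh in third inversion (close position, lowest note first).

F#, G#, B#, D#

The chord tones are G#–B#–D#–F#. With the seventh (F#) lowest for third inversion: F#, G#, B#, D#.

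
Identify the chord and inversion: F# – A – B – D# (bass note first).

Reducing to letter names: F#, A, B, D#. These stack in thirds as B–D#–F#–A — a B dominant seventh chord.
With the fifth (F#) in the bass, the chord is in second inversion (figured bass 4/3).

B dominant seventh, second inversion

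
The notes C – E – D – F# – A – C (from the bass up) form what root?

C, E, D, F#, A are the tones of a D dominant ninth chord (D–F#–A–C–E), making D the root.

D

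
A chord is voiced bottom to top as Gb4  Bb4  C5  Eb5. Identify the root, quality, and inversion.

Reducing to letter names: Gb, Bb, C, Eb. These stack in thirds as C–Eb–Gb–Bb — a C half-diminished seventh chord.
Gb is the fifth of C half-diminished seventh; fifth in the bass means second inversion (figured bass 4/3).

C half-diminished seventh, second inversion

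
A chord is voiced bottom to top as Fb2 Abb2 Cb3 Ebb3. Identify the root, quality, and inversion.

The pitch classes Fb, Abb, Cb, Ebb arrange in thirds as Fb–Abb–Cb–Ebb: an Fb minor seventh chord.
Fb is the root of Fb minor seventh; root in the bass means root position (figured bass 7).

Fb minor seventh, root position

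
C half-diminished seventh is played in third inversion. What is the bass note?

The seventh of C half-diminished seventh (C–Eb–Gb–Bb) is Bb; that is the bass in third inversion.

Bb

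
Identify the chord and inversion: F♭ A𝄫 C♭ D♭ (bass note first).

Db half-diminished seventh, first inversion

The pitch classes Fb, Abb, Cb, Db arrange in thirds as Db–Fb–Abb–Cb: a Db half-diminished seventh chord.
With the third (Fb) in the bass, the chord is in first inversion (figured bass 6/5).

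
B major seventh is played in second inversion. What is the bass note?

F#

In second inversion the fifth is lowest. For B major seventh (B–D#–F#–A#) that is F#.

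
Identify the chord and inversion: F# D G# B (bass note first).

Reducing to letter names: F#, D, G#, B. These stack in thirds as G#–B–D–F# — a G# half-diminished seventh chord.
F# is the seventh of G# half-diminished seventh; seventh in the bass means third inversion (figured bass 4/2).

G# half-diminished seventh, third inversion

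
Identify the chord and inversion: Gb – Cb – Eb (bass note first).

The pitch classes Gb, Cb, Eb arrange in thirds as Cb–Eb–Gb: a Cb major triad.
Gb is the fifth of Cb major; fifth in the bass means second inversion (figured bass 6/4).

Cb major, second inversion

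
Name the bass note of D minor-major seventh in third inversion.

C#

D minor-major seventh is D–F–A–C#. Third inversion places the seventh in the bass: C#.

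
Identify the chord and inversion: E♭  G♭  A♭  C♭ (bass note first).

Ab minor seventh, second inversion

The pitch classes Eb, Gb, Ab, Cb arrange in thirds as Ab–Cb–Eb–Gb: an Ab minor seventh chord.
The lowest note is Eb, the fifth of the chord, so this is second inversion (figured bass 4/3).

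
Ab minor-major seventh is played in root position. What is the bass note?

Ab

Ab minor-major seventh is Ab–Cb–Eb–G. Root position places the root in the bass: Ab.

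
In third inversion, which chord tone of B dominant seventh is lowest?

A

The seventh of B dominant seventh (B–D#–F#–A) is A; that is the bass in third inversion.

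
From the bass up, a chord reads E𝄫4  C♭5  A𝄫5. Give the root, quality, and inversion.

Abb major, second inversion

Reducing to letter names: Ebb, Cb, Abb. These stack in thirds as Abb–Cb–Ebb — an Abb major triad.
The lowest note is Ebb, the fifth of the chord, so this is second inversion (figured bass 6/4).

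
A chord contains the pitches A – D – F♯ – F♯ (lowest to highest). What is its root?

Reordering A, D, F# into stacked thirds gives D–F#–A; the bottom of that stack, D, is the root.

D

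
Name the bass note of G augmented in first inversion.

B

In first inversion the third is lowest. For G augmented (G–B–D#) that is B.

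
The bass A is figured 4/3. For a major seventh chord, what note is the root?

D

The figures 4/3 mean the fifth of the chord is in the bass. If A is the fifth of a major seventh chord, the root is D (chord tones D–F#–A–C#).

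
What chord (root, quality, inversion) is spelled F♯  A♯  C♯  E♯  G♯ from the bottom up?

F# major ninth, root position

Reducing to letter names: F#, A#, C#, E#, G#. These stack in thirds as F#–A#–C#–E#–G# — an F# major ninth chord.
F# is the root of F# major ninth; root in the bass means root position.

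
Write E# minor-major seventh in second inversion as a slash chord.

E#m(maj7)/B#

Second inversion of E# minor-major seventh has the fifth (B#) in the bass. As a slash chord: E#m(maj7)/B#.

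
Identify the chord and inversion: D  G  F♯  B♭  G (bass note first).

G minor-major seventh, second inversion

The distinct note names are D, G, F#, Bb. Stacked in thirds they read G–Bb–D–F#, which is a minor-major seventh chord on G.
The lowest note is D, the fifth of the chord, so this is second inversion (figured bass 4/3).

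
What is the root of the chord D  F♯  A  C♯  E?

D

D, F#, A, C#, E are the tones of a D major ninth chord (D–F#–A–C#–E), making D the root.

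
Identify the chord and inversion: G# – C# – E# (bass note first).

The pitch classes G#, C#, E# arrange in thirds as C#–E#–G#: a C# major triad.
The lowest note is G#, the fifth of the chord, so this is second inversion (figured bass 6/4).

C# major, second inversion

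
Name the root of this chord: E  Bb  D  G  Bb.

E

Reordering E, Bb, D, G into stacked thirds gives E–G–Bb–D; the bottom of that stack, E, is the root.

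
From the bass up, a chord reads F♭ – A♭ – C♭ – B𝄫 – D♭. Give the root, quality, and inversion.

Bbb major ninth, second inversion

The pitch classes Fb, Ab, Cb, Bbb, Db arrange in thirds as Bbb–Db–Fb–Ab–Cb: a Bbb major ninth chord.
With the fifth (Fb) in the bass, the chord is in second inversion.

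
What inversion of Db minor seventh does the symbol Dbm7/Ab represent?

second inversion

Dbm7/Ab means Db minor seventh with Ab in the bass. Ab is the fifth of Db minor seventh (Db–Fb–Ab–Cb), so this is second inversion.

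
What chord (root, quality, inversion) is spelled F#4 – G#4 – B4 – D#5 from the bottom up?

G# minor seventh, third inversion

The pitch classes F#, G#, B, D# arrange in thirds as G#–B–D#–F#: a G# minor seventh chord.
The lowest note is F#, the seventh of the chord, so this is third inversion (figured bass 4/2).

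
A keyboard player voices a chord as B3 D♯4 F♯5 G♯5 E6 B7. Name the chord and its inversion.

E major ninth, second inversion

The distinct note names are B, D#, F#, G#, E. Stacked in thirds they read E–G#–B–D#–F#, which is a major ninth chord on E.
With the fifth (B) in the bass, the chord is in second inversion.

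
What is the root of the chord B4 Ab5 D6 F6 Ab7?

The distinct letter names are B, Ab, D, F. Arranged as a stack of thirds they read B–D–F–Ab, so B is the root (a B diminished seventh chord).

B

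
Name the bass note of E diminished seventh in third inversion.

The seventh of E diminished seventh (E–G–Bb–Db) is Db; that is the bass in third inversion.

Db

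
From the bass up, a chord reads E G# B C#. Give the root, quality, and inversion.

C# minor seventh, first inversion

The pitch classes E, G#, B, C# arrange in thirds as C#–E–G#–B: a C# minor seventh chord.
With the third (E) in the bass, the chord is in first inversion (figured bass 6/5).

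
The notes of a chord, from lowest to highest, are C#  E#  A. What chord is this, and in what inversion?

A augmented, first inversion

The distinct note names are C#, E#, A. Stacked in thirds they read A–C#–E#, which is an augmented triad on A.
The lowest note is C#, the third of the chord, so this is first inversion (figured bass 6).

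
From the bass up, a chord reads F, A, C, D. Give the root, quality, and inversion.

D minor seventh, first inversion

The distinct note names are F, A, C, D. Stacked in thirds they read D–F–A–C, which is a minor seventh chord on D.
F is the third of D minor seventh; third in the bass means first inversion (figured bass 6/5).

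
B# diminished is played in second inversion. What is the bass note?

F#

The fifth of B# diminished (B#–D#–F#) is F#; that is the bass in second inversion.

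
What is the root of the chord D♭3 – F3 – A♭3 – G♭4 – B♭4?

Gb

The distinct letter names are Db, F, Ab, Gb, Bb. Arranged as a stack of thirds they read Gb–Bb–Db–F–Ab, so Gb is the root (a Gb major ninth chord).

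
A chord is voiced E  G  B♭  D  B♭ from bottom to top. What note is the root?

E

The distinct letter names are E, G, Bb, D. Arranged as a stack of thirds they read E–G–Bb–D, so E is the root (an E half-diminished seventh chord).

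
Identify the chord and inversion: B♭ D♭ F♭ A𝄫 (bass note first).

Bb diminished seventh, root position

The pitch classes Bb, Db, Fb, Abb arrange in thirds as Bb–Db–Fb–Abb: a Bb diminished seventh chord.
The lowest note is Bb, the root of the chord, so this is root position (figured bass 7).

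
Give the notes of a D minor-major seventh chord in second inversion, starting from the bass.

A, C#, D, F

D minor-major seventh is D–F–A–C#. Second inversion puts the fifth (A) in the bass, with the remaining tones above: A, C#, D, F.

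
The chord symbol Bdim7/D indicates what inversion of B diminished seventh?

Bdim7/D means B diminished seventh with D in the bass. D is the third of B diminished seventh (B–D–F–Ab), so this is first inversion.

first inversion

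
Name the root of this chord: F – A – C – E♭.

F

F, A, C, Eb are the tones of an F dominant seventh chord (F–A–C–Eb), making F the root.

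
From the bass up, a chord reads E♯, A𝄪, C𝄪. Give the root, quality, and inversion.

A## diminished, second inversion

The pitch classes E#, A##, C## arrange in thirds as A##–C##–E#: an A## diminished triad.
With the fifth (E#) in the bass, the chord is in second inversion (figured bass 6/4).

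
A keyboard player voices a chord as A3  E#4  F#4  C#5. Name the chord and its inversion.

The pitch classes A, E#, F#, C# arrange in thirds as F#–A–C#–E#: an F# minor-major seventh chord.
The lowest note is A, the third of the chord, so this is first inversion (figured bass 6/5).

F# minor-major seventh, first inversion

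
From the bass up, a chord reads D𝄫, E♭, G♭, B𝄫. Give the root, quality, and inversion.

The distinct note names are Dbb, Eb, Gb, Bbb. Stacked in thirds they read Eb–Gb–Bbb–Dbb, which is a diminished seventh chord on Eb.
Dbb is the seventh of Eb diminished seventh; seventh in the bass means third inversion (figured bass 4/2).

Eb diminished seventh, third inversion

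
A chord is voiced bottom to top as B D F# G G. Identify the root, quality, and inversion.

The distinct note names are B, D, F#, G. Stacked in thirds they read G–B–D–F#, which is a major seventh chord on G.
The lowest note is B, the third of the chord, so this is first inversion (figured bass 6/5).

G major seventh, first inversion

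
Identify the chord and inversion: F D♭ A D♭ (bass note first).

Db augmented, first inversion

The distinct note names are F, Db, A. Stacked in thirds they read Db–F–A, which is an augmented triad on Db.
The lowest note is F, the third of the chord, so this is first inversion (figured bass 6).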